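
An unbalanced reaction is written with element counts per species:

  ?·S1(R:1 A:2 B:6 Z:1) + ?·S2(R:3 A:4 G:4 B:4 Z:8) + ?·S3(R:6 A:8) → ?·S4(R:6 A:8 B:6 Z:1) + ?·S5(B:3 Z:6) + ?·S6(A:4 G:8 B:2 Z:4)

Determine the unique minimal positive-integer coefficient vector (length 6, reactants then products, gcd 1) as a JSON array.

Coefficients: [6, 2, 4, 6, 2, 1]

R: 6·1+2·3+4·6 = 36 | 6·6+2·0+1·0 = 36
A: 6·2+2·4+4·8 = 52 | 6·8+2·0+1·4 = 52
G: 6·0+2·4+4·0 = 8 | 6·0+2·0+1·8 = 8
B: 6·6+2·4+4·0 = 44 | 6·6+2·3+1·2 = 44
Z: 6·1+2·8+4·0 = 22 | 6·1+2·6+1·4 = 22
gcd(6,2,4,6,2,1) = 1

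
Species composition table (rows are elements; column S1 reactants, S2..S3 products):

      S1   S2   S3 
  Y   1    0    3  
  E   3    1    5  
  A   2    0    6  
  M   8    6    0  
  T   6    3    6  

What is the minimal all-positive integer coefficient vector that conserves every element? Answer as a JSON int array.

Y: 3·1 = 3 | 4·0+1·3 = 3
E: 3·3 = 9 | 4·1+1·5 = 9
A: 3·2 = 6 | 4·0+1·6 = 6
M: 3·8 = 24 | 4·6+1·0 = 24
T: 3·6 = 18 | 4·3+1·6 = 18
gcd(3,4,1) = 1

Coefficients: [3, 4, 1]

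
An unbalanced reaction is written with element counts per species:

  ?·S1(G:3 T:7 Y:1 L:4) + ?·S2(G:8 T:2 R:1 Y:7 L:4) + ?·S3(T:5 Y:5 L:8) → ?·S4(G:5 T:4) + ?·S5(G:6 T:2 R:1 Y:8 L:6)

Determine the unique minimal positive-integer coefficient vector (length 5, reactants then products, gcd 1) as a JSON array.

G: 1·3+6·8+1·0 = 51 | 3·5+6·6 = 51
T: 1·7+6·2+1·5 = 24 | 3·4+6·2 = 24
R: 1·0+6·1+1·0 = 6 | 3·0+6·1 = 6
Y: 1·1+6·7+1·5 = 48 | 3·0+6·8 = 48
L: 1·4+6·4+1·8 = 36 | 3·0+6·6 = 36
gcd(1,6,1,3,6) = 1

Coefficients: [1, 6, 1, 3, 6]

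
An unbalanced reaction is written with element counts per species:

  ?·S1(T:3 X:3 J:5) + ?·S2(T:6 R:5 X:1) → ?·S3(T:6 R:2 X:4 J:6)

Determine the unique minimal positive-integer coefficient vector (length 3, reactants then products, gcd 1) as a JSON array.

T: 6·3+2·6 = 30 | 5·6 = 30
R: 6·0+2·5 = 10 | 5·2 = 10
X: 6·3+2·1 = 20 | 5·4 = 20
J: 6·5+2·0 = 30 | 5·6 = 30
gcd(6,2,5) = 1

Coefficients: [6, 2, 5]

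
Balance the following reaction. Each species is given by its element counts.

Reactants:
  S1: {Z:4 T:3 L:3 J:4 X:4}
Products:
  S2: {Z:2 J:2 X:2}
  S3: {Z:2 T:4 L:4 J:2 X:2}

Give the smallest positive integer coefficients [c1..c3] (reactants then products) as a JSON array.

Z: 4·4 = 16 | 5·2+3·2 = 16
T: 4·3 = 12 | 5·0+3·4 = 12
L: 4·3 = 12 | 5·0+3·4 = 12
J: 4·4 = 16 | 5·2+3·2 = 16
X: 4·4 = 16 | 5·2+3·2 = 16
gcd(4,5,3) = 1

Coefficients: [4, 5, 3]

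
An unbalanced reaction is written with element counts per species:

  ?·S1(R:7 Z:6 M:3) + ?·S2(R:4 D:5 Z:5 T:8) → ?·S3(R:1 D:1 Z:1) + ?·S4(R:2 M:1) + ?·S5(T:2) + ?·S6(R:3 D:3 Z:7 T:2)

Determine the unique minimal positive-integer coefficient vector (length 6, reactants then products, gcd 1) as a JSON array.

R: 2·7+2·4 = 22 | 1·1+6·2+5·0+3·3 = 22
D: 2·0+2·5 = 10 | 1·1+6·0+5·0+3·3 = 10
Z: 2·6+2·5 = 22 | 1·1+6·0+5·0+3·7 = 22
T: 2·0+2·8 = 16 | 1·0+6·0+5·2+3·2 = 16
M: 2·3+2·0 = 6 | 1·0+6·1+5·0+3·0 = 6
gcd(2,2,1,6,5,3) = 1

Coefficients: [2, 2, 1, 6, 5, 3]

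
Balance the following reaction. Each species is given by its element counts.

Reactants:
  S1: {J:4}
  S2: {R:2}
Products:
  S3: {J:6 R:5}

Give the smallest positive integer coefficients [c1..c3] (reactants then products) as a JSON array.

Coefficients: [3, 5, 2]

J: 3·4+5·0 = 12 | 2·6 = 12
R: 3·0+5·2 = 10 | 2·5 = 10
gcd(3,5,2) = 1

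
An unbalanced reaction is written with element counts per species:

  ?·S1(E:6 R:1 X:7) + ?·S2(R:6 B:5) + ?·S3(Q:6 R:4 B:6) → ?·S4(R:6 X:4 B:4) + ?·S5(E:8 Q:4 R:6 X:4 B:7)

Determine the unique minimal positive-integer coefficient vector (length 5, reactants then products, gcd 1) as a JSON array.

E: 4·6+5·0+2·0 = 24 | 4·0+3·8 = 24
Q: 4·0+5·0+2·6 = 12 | 4·0+3·4 = 12
R: 4·1+5·6+2·4 = 42 | 4·6+3·6 = 42
X: 4·7+5·0+2·0 = 28 | 4·4+3·4 = 28
B: 4·0+5·5+2·6 = 37 | 4·4+3·7 = 37
gcd(4,5,2,4,3) = 1

Coefficients: [4, 5, 2, 4, 3]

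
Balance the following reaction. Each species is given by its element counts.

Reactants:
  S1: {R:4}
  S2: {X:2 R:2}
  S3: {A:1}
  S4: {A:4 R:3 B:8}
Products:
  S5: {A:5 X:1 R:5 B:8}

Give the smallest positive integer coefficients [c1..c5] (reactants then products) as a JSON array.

Coefficients: [1, 2, 4, 4, 4]

A: 1·0+2·0+4·1+4·4 = 20 | 4·5 = 20
X: 1·0+2·2+4·0+4·0 = 4 | 4·1 = 4
R: 1·4+2·2+4·0+4·3 = 20 | 4·5 = 20
B: 1·0+2·0+4·0+4·8 = 32 | 4·8 = 32
gcd(1,2,4,4,4) = 1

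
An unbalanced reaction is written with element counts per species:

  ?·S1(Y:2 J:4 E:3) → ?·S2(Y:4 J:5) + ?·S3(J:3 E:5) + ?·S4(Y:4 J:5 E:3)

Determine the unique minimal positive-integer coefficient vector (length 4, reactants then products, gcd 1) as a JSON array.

Coefficients: [6, 2, 3, 1]

Y: 6·2 = 12 | 2·4+3·0+1·4 = 12
J: 6·4 = 24 | 2·5+3·3+1·5 = 24
E: 6·3 = 18 | 2·0+3·5+1·3 = 18
gcd(6,2,3,1) = 1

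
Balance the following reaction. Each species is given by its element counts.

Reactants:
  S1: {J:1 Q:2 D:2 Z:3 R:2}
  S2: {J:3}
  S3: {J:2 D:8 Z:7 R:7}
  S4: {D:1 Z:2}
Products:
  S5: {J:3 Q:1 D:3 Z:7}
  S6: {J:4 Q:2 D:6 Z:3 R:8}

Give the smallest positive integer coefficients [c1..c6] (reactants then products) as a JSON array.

Coefficients: [5, 5, 2, 4, 4, 3]

J: 5·1+5·3+2·2+4·0 = 24 | 4·3+3·4 = 24
Q: 5·2+5·0+2·0+4·0 = 10 | 4·1+3·2 = 10
D: 5·2+5·0+2·8+4·1 = 30 | 4·3+3·6 = 30
Z: 5·3+5·0+2·7+4·2 = 37 | 4·7+3·3 = 37
R: 5·2+5·0+2·7+4·0 = 24 | 4·0+3·8 = 24
gcd(5,5,2,4,4,3) = 1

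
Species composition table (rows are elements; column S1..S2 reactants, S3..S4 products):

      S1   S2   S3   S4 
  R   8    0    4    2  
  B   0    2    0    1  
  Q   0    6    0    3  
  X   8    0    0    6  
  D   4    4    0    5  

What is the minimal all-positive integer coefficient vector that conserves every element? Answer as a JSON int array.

R: 3·8+2·0 = 24 | 4·4+4·2 = 24
B: 3·0+2·2 = 4 | 4·0+4·1 = 4
Q: 3·0+2·6 = 12 | 4·0+4·3 = 12
X: 3·8+2·0 = 24 | 4·0+4·6 = 24
D: 3·4+2·4 = 20 | 4·0+4·5 = 20
gcd(3,2,4,4) = 1

Coefficients: [3, 2, 4, 4]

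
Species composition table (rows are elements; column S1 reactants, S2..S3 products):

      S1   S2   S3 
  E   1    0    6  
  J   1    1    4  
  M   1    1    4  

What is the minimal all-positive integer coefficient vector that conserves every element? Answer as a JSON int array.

E: 6·1 = 6 | 2·0+1·6 = 6
J: 6·1 = 6 | 2·1+1·4 = 6
M: 6·1 = 6 | 2·1+1·4 = 6
gcd(6,2,1) = 1

Coefficients: [6, 2, 1]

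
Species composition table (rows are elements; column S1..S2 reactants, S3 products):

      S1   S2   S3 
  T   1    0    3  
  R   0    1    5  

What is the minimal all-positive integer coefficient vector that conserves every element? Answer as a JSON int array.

T: 3·1+5·0 = 3 | 1·3 = 3
R: 3·0+5·1 = 5 | 1·5 = 5
gcd(3,5,1) = 1

Coefficients: [3, 5, 1]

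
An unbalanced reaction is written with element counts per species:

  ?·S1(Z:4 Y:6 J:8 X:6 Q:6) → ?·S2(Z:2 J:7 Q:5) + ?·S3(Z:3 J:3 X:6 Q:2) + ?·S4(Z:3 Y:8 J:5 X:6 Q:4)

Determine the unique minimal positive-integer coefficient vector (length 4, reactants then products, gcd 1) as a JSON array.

Z: 4·4 = 16 | 2·2+1·3+3·3 = 16
Y: 4·6 = 24 | 2·0+1·0+3·8 = 24
J: 4·8 = 32 | 2·7+1·3+3·5 = 32
X: 4·6 = 24 | 2·0+1·6+3·6 = 24
Q: 4·6 = 24 | 2·5+1·2+3·4 = 24
gcd(4,2,1,3) = 1

Coefficients: [4, 2, 1, 3]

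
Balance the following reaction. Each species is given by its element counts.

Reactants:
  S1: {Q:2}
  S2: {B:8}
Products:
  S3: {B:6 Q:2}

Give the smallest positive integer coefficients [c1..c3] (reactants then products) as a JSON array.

Coefficients: [4, 3, 4]

B: 4·0+3·8 = 24 | 4·6 = 24
Q: 4·2+3·0 = 8 | 4·2 = 8
gcd(4,3,4) = 1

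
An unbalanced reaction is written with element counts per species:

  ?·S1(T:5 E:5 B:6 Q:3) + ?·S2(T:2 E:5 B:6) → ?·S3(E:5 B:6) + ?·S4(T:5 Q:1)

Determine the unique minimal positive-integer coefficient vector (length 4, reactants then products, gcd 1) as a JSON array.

T: 1·5+5·2 = 15 | 6·0+3·5 = 15
E: 1·5+5·5 = 30 | 6·5+3·0 = 30
B: 1·6+5·6 = 36 | 6·6+3·0 = 36
Q: 1·3+5·0 = 3 | 6·0+3·1 = 3
gcd(1,5,6,3) = 1

Coefficients: [1, 5, 6, 3]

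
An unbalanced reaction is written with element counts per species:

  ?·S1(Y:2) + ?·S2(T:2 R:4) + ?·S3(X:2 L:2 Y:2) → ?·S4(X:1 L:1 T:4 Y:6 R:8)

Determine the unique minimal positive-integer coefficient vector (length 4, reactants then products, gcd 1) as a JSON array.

X: 5·0+4·0+1·2 = 2 | 2·1 = 2
L: 5·0+4·0+1·2 = 2 | 2·1 = 2
T: 5·0+4·2+1·0 = 8 | 2·4 = 8
Y: 5·2+4·0+1·2 = 12 | 2·6 = 12
R: 5·0+4·4+1·0 = 16 | 2·8 = 16
gcd(5,4,1,2) = 1

Coefficients: [5, 4, 1, 2]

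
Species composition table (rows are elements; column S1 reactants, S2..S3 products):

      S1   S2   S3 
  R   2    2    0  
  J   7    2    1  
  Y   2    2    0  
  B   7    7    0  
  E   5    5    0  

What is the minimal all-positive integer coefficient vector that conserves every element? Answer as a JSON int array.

R: 1·2 = 2 | 1·2+5·0 = 2
J: 1·7 = 7 | 1·2+5·1 = 7
Y: 1·2 = 2 | 1·2+5·0 = 2
B: 1·7 = 7 | 1·7+5·0 = 7
E: 1·5 = 5 | 1·5+5·0 = 5
gcd(1,1,5) = 1

Coefficients: [1, 1, 5]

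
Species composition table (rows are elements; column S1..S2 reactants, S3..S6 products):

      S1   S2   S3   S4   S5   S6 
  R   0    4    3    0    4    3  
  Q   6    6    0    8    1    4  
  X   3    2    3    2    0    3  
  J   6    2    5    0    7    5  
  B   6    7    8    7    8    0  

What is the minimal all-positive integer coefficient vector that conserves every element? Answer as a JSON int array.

Coefficients: [4, 5, 1, 5, 2, 3]

R: 4·0+5·4 = 20 | 1·3+5·0+2·4+3·3 = 20
Q: 4·6+5·6 = 54 | 1·0+5·8+2·1+3·4 = 54
X: 4·3+5·2 = 22 | 1·3+5·2+2·0+3·3 = 22
J: 4·6+5·2 = 34 | 1·5+5·0+2·7+3·5 = 34
B: 4·6+5·7 = 59 | 1·8+5·7+2·8+3·0 = 59
gcd(4,5,1,5,2,3) = 1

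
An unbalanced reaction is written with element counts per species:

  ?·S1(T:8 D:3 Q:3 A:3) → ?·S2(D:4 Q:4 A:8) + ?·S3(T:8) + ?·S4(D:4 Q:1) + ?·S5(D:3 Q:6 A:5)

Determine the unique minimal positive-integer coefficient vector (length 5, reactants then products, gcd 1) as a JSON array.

Coefficients: [6, 1, 6, 2, 2]

T: 6·8 = 48 | 1·0+6·8+2·0+2·0 = 48
D: 6·3 = 18 | 1·4+6·0+2·4+2·3 = 18
Q: 6·3 = 18 | 1·4+6·0+2·1+2·6 = 18
A: 6·3 = 18 | 1·8+6·0+2·0+2·5 = 18
gcd(6,1,6,2,2) = 1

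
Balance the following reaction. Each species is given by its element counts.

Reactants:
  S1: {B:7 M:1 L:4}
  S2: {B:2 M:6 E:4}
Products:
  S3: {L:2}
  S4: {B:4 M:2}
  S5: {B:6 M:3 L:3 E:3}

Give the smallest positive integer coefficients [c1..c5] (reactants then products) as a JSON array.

Coefficients: [6, 3, 6, 6, 4]

B: 6·7+3·2 = 48 | 6·0+6·4+4·6 = 48
M: 6·1+3·6 = 24 | 6·0+6·2+4·3 = 24
L: 6·4+3·0 = 24 | 6·2+6·0+4·3 = 24
E: 6·0+3·4 = 12 | 6·0+6·0+4·3 = 12
gcd(6,3,6,6,4) = 1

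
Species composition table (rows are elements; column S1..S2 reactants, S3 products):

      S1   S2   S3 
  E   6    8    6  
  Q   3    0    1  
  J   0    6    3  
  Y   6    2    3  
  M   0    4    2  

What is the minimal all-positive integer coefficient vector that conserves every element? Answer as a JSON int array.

Coefficients: [2, 3, 6]

E: 2·6+3·8 = 36 | 6·6 = 36
Q: 2·3+3·0 = 6 | 6·1 = 6
J: 2·0+3·6 = 18 | 6·3 = 18
Y: 2·6+3·2 = 18 | 6·3 = 18
M: 2·0+3·4 = 12 | 6·2 = 12
gcd(2,3,6) = 1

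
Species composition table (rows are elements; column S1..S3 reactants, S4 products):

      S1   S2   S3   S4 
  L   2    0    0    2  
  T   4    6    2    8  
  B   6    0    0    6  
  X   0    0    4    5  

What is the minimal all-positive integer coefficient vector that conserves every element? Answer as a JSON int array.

L: 4·2+1·0+5·0 = 8 | 4·2 = 8
T: 4·4+1·6+5·2 = 32 | 4·8 = 32
B: 4·6+1·0+5·0 = 24 | 4·6 = 24
X: 4·0+1·0+5·4 = 20 | 4·5 = 20
gcd(4,1,5,4) = 1

Coefficients: [4, 1, 5, 4]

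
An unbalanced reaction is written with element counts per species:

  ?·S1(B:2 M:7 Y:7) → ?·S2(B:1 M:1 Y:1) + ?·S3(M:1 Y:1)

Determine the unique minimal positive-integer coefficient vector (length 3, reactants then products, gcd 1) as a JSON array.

B: 1·2 = 2 | 2·1+5·0 = 2
M: 1·7 = 7 | 2·1+5·1 = 7
Y: 1·7 = 7 | 2·1+5·1 = 7
gcd(1,2,5) = 1

Coefficients: [1, 2, 5]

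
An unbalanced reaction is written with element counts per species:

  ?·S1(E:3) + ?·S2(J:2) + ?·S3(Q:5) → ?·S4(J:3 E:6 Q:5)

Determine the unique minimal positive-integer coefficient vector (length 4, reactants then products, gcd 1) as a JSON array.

J: 4·0+3·2+2·0 = 6 | 2·3 = 6
E: 4·3+3·0+2·0 = 12 | 2·6 = 12
Q: 4·0+3·0+2·5 = 10 | 2·5 = 10
gcd(4,3,2,2) = 1

Coefficients: [4, 3, 2, 2]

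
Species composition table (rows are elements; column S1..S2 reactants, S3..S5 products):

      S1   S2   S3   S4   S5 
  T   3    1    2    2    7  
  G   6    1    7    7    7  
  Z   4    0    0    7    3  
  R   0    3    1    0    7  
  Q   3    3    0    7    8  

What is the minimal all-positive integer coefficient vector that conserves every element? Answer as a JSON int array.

T: 5·3+5·1 = 20 | 1·2+2·2+2·7 = 20
G: 5·6+5·1 = 35 | 1·7+2·7+2·7 = 35
Z: 5·4+5·0 = 20 | 1·0+2·7+2·3 = 20
R: 5·0+5·3 = 15 | 1·1+2·0+2·7 = 15
Q: 5·3+5·3 = 30 | 1·0+2·7+2·8 = 30
gcd(5,5,1,2,2) = 1

Coefficients: [5, 5, 1, 2, 2]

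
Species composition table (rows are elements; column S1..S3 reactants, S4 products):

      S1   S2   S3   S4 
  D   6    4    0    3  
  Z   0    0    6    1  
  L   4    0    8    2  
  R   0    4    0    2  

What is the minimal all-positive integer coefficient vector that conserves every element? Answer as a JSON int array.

Coefficients: [1, 3, 1, 6]

D: 1·6+3·4+1·0 = 18 | 6·3 = 18
Z: 1·0+3·0+1·6 = 6 | 6·1 = 6
L: 1·4+3·0+1·8 = 12 | 6·2 = 12
R: 1·0+3·4+1·0 = 12 | 6·2 = 12
gcd(1,3,1,6) = 1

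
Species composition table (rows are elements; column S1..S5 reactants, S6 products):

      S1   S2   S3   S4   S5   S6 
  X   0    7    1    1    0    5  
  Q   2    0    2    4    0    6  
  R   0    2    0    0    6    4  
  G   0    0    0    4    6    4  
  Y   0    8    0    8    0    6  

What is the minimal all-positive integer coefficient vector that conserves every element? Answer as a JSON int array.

Coefficients: [5, 2, 5, 1, 2, 4]

X: 5·0+2·7+5·1+1·1+2·0 = 20 | 4·5 = 20
Q: 5·2+2·0+5·2+1·4+2·0 = 24 | 4·6 = 24
R: 5·0+2·2+5·0+1·0+2·6 = 16 | 4·4 = 16
G: 5·0+2·0+5·0+1·4+2·6 = 16 | 4·4 = 16
Y: 5·0+2·8+5·0+1·8+2·0 = 24 | 4·6 = 24
gcd(5,2,5,1,2,4) = 1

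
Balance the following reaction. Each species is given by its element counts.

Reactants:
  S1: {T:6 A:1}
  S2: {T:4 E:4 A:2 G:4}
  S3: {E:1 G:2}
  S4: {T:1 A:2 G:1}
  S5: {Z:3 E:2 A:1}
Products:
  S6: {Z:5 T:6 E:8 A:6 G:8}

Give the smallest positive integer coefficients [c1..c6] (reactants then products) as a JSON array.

Coefficients: [1, 2, 6, 4, 5, 3]

Z: 1·0+2·0+6·0+4·0+5·3 = 15 | 3·5 = 15
T: 1·6+2·4+6·0+4·1+5·0 = 18 | 3·6 = 18
E: 1·0+2·4+6·1+4·0+5·2 = 24 | 3·8 = 24
A: 1·1+2·2+6·0+4·2+5·1 = 18 | 3·6 = 18
G: 1·0+2·4+6·2+4·1+5·0 = 24 | 3·8 = 24
gcd(1,2,6,4,5,3) = 1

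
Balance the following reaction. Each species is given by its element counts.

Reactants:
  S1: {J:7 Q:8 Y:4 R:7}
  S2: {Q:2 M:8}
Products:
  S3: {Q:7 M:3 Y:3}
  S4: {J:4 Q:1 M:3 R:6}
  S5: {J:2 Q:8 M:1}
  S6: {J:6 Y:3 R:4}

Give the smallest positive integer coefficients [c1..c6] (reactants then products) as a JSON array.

Coefficients: [6, 4, 5, 5, 2, 3]

J: 6·7+4·0 = 42 | 5·0+5·4+2·2+3·6 = 42
Q: 6·8+4·2 = 56 | 5·7+5·1+2·8+3·0 = 56
M: 6·0+4·8 = 32 | 5·3+5·3+2·1+3·0 = 32
Y: 6·4+4·0 = 24 | 5·3+5·0+2·0+3·3 = 24
R: 6·7+4·0 = 42 | 5·0+5·6+2·0+3·4 = 42
gcd(6,4,5,5,2,3) = 1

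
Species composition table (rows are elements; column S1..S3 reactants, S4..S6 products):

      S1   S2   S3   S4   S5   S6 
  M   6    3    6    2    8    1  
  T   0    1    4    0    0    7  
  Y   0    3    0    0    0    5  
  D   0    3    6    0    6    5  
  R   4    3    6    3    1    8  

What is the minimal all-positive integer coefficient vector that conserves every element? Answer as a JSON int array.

Coefficients: [1, 5, 4, 5, 4, 3]

M: 1·6+5·3+4·6 = 45 | 5·2+4·8+3·1 = 45
T: 1·0+5·1+4·4 = 21 | 5·0+4·0+3·7 = 21
Y: 1·0+5·3+4·0 = 15 | 5·0+4·0+3·5 = 15
D: 1·0+5·3+4·6 = 39 | 5·0+4·6+3·5 = 39
R: 1·4+5·3+4·6 = 43 | 5·3+4·1+3·8 = 43
gcd(1,5,4,5,4,3) = 1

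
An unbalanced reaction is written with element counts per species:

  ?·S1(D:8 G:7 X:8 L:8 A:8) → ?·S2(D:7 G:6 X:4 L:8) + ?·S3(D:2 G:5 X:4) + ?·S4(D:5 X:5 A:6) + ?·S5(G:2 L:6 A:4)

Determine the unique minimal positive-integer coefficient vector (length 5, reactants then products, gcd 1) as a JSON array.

D: 5·8 = 40 | 2·7+3·2+4·5+4·0 = 40
G: 5·7 = 35 | 2·6+3·5+4·0+4·2 = 35
X: 5·8 = 40 | 2·4+3·4+4·5+4·0 = 40
L: 5·8 = 40 | 2·8+3·0+4·0+4·6 = 40
A: 5·8 = 40 | 2·0+3·0+4·6+4·4 = 40
gcd(5,2,3,4,4) = 1

Coefficients: [5, 2, 3, 4, 4]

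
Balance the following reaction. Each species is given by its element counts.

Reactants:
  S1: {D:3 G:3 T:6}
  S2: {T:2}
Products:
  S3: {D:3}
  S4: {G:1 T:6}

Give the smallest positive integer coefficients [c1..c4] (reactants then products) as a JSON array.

D: 1·3+6·0 = 3 | 1·3+3·0 = 3
G: 1·3+6·0 = 3 | 1·0+3·1 = 3
T: 1·6+6·2 = 18 | 1·0+3·6 = 18
gcd(1,6,1,3) = 1

Coefficients: [1, 6, 1, 3]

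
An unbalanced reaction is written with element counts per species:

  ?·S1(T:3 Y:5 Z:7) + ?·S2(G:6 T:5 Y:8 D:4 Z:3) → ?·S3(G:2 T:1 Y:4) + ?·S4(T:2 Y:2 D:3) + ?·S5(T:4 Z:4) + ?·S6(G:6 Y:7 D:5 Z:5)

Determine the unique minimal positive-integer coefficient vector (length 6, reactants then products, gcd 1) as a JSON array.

G: 1·0+2·6 = 12 | 3·2+1·0+2·0+1·6 = 12
T: 1·3+2·5 = 13 | 3·1+1·2+2·4+1·0 = 13
Y: 1·5+2·8 = 21 | 3·4+1·2+2·0+1·7 = 21
D: 1·0+2·4 = 8 | 3·0+1·3+2·0+1·5 = 8
Z: 1·7+2·3 = 13 | 3·0+1·0+2·4+1·5 = 13
gcd(1,2,3,1,2,1) = 1

Coefficients: [1, 2, 3, 1, 2, 1]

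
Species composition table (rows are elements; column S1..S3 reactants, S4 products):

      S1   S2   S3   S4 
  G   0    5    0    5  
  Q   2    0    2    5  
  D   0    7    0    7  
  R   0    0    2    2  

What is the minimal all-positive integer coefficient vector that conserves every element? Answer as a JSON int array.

G: 3·0+2·5+2·0 = 10 | 2·5 = 10
Q: 3·2+2·0+2·2 = 10 | 2·5 = 10
D: 3·0+2·7+2·0 = 14 | 2·7 = 14
R: 3·0+2·0+2·2 = 4 | 2·2 = 4
gcd(3,2,2,2) = 1

Coefficients: [3, 2, 2, 2]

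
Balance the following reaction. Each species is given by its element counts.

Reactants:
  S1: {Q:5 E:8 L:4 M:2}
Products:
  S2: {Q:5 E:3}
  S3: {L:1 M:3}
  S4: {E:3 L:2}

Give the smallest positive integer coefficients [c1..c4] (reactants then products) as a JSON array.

Coefficients: [3, 3, 2, 5]

Q: 3·5 = 15 | 3·5+2·0+5·0 = 15
E: 3·8 = 24 | 3·3+2·0+5·3 = 24
L: 3·4 = 12 | 3·0+2·1+5·2 = 12
M: 3·2 = 6 | 3·0+2·3+5·0 = 6
gcd(3,3,2,5) = 1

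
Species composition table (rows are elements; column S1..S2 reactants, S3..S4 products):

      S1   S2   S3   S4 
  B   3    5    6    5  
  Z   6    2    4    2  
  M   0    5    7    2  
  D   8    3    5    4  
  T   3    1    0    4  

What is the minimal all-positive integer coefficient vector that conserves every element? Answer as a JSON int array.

B: 1·3+5·5 = 28 | 3·6+2·5 = 28
Z: 1·6+5·2 = 16 | 3·4+2·2 = 16
M: 1·0+5·5 = 25 | 3·7+2·2 = 25
D: 1·8+5·3 = 23 | 3·5+2·4 = 23
T: 1·3+5·1 = 8 | 3·0+2·4 = 8
gcd(1,5,3,2) = 1

Coefficients: [1, 5, 3, 2]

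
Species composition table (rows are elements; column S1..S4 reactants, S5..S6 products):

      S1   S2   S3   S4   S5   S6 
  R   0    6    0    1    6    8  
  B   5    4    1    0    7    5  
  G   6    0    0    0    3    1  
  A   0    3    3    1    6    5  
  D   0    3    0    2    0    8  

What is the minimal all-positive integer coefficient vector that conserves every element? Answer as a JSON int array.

Coefficients: [1, 4, 1, 6, 1, 3]

R: 1·0+4·6+1·0+6·1 = 30 | 1·6+3·8 = 30
B: 1·5+4·4+1·1+6·0 = 22 | 1·7+3·5 = 22
G: 1·6+4·0+1·0+6·0 = 6 | 1·3+3·1 = 6
A: 1·0+4·3+1·3+6·1 = 21 | 1·6+3·5 = 21
D: 1·0+4·3+1·0+6·2 = 24 | 1·0+3·8 = 24
gcd(1,4,1,6,1,3) = 1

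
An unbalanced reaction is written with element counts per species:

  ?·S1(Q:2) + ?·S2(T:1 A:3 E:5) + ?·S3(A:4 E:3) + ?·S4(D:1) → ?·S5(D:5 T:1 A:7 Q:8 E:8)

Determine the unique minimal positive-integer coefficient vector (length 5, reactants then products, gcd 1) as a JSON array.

D: 4·0+1·0+1·0+5·1 = 5 | 1·5 = 5
T: 4·0+1·1+1·0+5·0 = 1 | 1·1 = 1
A: 4·0+1·3+1·4+5·0 = 7 | 1·7 = 7
Q: 4·2+1·0+1·0+5·0 = 8 | 1·8 = 8
E: 4·0+1·5+1·3+5·0 = 8 | 1·8 = 8
gcd(4,1,1,5,1) = 1

Coefficients: [4, 1, 1, 5, 1]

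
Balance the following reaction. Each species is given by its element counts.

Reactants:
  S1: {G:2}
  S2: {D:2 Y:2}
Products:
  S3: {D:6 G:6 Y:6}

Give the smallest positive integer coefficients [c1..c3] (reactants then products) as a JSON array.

D: 3·0+3·2 = 6 | 1·6 = 6
G: 3·2+3·0 = 6 | 1·6 = 6
Y: 3·0+3·2 = 6 | 1·6 = 6
gcd(3,3,1) = 1

Coefficients: [3, 3, 1]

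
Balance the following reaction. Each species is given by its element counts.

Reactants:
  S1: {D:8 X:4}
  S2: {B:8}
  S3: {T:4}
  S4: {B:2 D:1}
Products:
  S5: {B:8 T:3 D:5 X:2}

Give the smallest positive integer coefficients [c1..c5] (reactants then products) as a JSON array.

B: 2·0+3·8+3·0+4·2 = 32 | 4·8 = 32
T: 2·0+3·0+3·4+4·0 = 12 | 4·3 = 12
D: 2·8+3·0+3·0+4·1 = 20 | 4·5 = 20
X: 2·4+3·0+3·0+4·0 = 8 | 4·2 = 8
gcd(2,3,3,4,4) = 1

Coefficients: [2, 3, 3, 4, 4]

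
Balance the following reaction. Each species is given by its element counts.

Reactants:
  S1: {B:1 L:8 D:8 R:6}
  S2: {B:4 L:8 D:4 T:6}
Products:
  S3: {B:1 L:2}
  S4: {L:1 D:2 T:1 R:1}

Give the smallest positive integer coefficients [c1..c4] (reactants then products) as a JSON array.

B: 1·1+1·4 = 5 | 5·1+6·0 = 5
L: 1·8+1·8 = 16 | 5·2+6·1 = 16
D: 1·8+1·4 = 12 | 5·0+6·2 = 12
T: 1·0+1·6 = 6 | 5·0+6·1 = 6
R: 1·6+1·0 = 6 | 5·0+6·1 = 6
gcd(1,1,5,6) = 1

Coefficients: [1, 1, 5, 6]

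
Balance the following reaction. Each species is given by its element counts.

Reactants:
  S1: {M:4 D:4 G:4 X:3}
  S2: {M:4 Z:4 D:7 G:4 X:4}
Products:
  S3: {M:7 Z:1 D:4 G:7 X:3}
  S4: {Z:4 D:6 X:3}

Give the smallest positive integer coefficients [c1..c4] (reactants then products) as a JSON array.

M: 1·4+6·4 = 28 | 4·7+5·0 = 28
Z: 1·0+6·4 = 24 | 4·1+5·4 = 24
D: 1·4+6·7 = 46 | 4·4+5·6 = 46
G: 1·4+6·4 = 28 | 4·7+5·0 = 28
X: 1·3+6·4 = 27 | 4·3+5·3 = 27
gcd(1,6,4,5) = 1

Coefficients: [1, 6, 4, 5]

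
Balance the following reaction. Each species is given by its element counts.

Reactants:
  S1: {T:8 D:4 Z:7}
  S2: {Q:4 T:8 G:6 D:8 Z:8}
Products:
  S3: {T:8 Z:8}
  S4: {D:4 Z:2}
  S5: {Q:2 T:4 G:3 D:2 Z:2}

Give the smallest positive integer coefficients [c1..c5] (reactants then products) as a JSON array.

Coefficients: [2, 3, 2, 5, 6]

Q: 2·0+3·4 = 12 | 2·0+5·0+6·2 = 12
T: 2·8+3·8 = 40 | 2·8+5·0+6·4 = 40
G: 2·0+3·6 = 18 | 2·0+5·0+6·3 = 18
D: 2·4+3·8 = 32 | 2·0+5·4+6·2 = 32
Z: 2·7+3·8 = 38 | 2·8+5·2+6·2 = 38
gcd(2,3,2,5,6) = 1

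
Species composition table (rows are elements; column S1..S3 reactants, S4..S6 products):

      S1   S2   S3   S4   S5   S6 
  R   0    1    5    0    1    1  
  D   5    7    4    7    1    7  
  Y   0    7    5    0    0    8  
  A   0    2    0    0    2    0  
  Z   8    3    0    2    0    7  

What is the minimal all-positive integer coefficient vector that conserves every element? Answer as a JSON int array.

R: 3·0+5·1+1·5 = 10 | 2·0+5·1+5·1 = 10
D: 3·5+5·7+1·4 = 54 | 2·7+5·1+5·7 = 54
Y: 3·0+5·7+1·5 = 40 | 2·0+5·0+5·8 = 40
A: 3·0+5·2+1·0 = 10 | 2·0+5·2+5·0 = 10
Z: 3·8+5·3+1·0 = 39 | 2·2+5·0+5·7 = 39
gcd(3,5,1,2,5,5) = 1

Coefficients: [3, 5, 1, 2, 5, 5]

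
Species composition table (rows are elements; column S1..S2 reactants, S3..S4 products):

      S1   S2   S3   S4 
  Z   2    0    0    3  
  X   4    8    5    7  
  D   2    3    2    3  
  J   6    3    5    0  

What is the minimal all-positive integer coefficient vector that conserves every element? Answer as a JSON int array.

Z: 3·2+4·0 = 6 | 6·0+2·3 = 6
X: 3·4+4·8 = 44 | 6·5+2·7 = 44
D: 3·2+4·3 = 18 | 6·2+2·3 = 18
J: 3·6+4·3 = 30 | 6·5+2·0 = 30
gcd(3,4,6,2) = 1

Coefficients: [3, 4, 6, 2]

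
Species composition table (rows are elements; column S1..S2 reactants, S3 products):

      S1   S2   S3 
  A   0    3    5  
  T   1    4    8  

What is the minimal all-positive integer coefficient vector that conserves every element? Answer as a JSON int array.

Coefficients: [4, 5, 3]

A: 4·0+5·3 = 15 | 3·5 = 15
T: 4·1+5·4 = 24 | 3·8 = 24
gcd(4,5,3) = 1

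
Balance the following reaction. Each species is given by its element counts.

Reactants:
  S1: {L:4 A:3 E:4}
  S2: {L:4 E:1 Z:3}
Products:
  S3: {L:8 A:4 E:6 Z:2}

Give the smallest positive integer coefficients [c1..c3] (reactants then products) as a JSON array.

Coefficients: [4, 2, 3]

L: 4·4+2·4 = 24 | 3·8 = 24
A: 4·3+2·0 = 12 | 3·4 = 12
E: 4·4+2·1 = 18 | 3·6 = 18
Z: 4·0+2·3 = 6 | 3·2 = 6
gcd(4,2,3) = 1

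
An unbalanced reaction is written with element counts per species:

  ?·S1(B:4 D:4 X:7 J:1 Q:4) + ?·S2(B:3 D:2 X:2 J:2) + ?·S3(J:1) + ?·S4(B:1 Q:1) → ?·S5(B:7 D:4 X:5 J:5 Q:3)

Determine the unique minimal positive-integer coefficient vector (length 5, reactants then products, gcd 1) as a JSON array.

Coefficients: [1, 4, 6, 5, 3]

B: 1·4+4·3+6·0+5·1 = 21 | 3·7 = 21
D: 1·4+4·2+6·0+5·0 = 12 | 3·4 = 12
X: 1·7+4·2+6·0+5·0 = 15 | 3·5 = 15
J: 1·1+4·2+6·1+5·0 = 15 | 3·5 = 15
Q: 1·4+4·0+6·0+5·1 = 9 | 3·3 = 9
gcd(1,4,6,5,3) = 1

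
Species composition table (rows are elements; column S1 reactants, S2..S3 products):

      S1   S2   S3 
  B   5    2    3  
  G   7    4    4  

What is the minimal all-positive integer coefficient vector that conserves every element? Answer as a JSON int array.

B: 4·5 = 20 | 1·2+6·3 = 20
G: 4·7 = 28 | 1·4+6·4 = 28
gcd(4,1,6) = 1

Coefficients: [4, 1, 6]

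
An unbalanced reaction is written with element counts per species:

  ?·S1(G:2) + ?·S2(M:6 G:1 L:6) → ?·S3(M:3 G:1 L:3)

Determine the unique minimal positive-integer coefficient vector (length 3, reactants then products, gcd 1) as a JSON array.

Coefficients: [1, 2, 4]

M: 1·0+2·6 = 12 | 4·3 = 12
G: 1·2+2·1 = 4 | 4·1 = 4
L: 1·0+2·6 = 12 | 4·3 = 12
gcd(1,2,4) = 1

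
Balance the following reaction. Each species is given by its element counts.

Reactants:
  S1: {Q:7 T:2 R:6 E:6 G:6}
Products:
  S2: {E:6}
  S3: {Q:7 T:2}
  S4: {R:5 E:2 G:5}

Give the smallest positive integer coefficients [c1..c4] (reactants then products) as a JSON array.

Q: 5·7 = 35 | 3·0+5·7+6·0 = 35
T: 5·2 = 10 | 3·0+5·2+6·0 = 10
R: 5·6 = 30 | 3·0+5·0+6·5 = 30
E: 5·6 = 30 | 3·6+5·0+6·2 = 30
G: 5·6 = 30 | 3·0+5·0+6·5 = 30
gcd(5,3,5,6) = 1

Coefficients: [5, 3, 5, 6]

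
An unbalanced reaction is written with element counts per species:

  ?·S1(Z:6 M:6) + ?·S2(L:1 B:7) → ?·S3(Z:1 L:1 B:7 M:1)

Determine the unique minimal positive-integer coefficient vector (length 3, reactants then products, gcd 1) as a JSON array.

Coefficients: [1, 6, 6]

Z: 1·6+6·0 = 6 | 6·1 = 6
L: 1·0+6·1 = 6 | 6·1 = 6
B: 1·0+6·7 = 42 | 6·7 = 42
M: 1·6+6·0 = 6 | 6·1 = 6
gcd(1,6,6) = 1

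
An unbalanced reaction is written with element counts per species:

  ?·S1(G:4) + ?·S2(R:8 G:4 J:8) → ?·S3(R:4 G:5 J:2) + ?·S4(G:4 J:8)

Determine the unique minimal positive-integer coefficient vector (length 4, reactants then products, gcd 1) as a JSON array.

R: 4·0+2·8 = 16 | 4·4+1·0 = 16
G: 4·4+2·4 = 24 | 4·5+1·4 = 24
J: 4·0+2·8 = 16 | 4·2+1·8 = 16
gcd(4,2,4,1) = 1

Coefficients: [4, 2, 4, 1]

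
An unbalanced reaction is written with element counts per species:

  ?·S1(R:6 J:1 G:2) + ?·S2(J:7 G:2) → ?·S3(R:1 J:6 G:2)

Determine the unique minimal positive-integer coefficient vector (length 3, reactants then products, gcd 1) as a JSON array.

R: 1·6+5·0 = 6 | 6·1 = 6
J: 1·1+5·7 = 36 | 6·6 = 36
G: 1·2+5·2 = 12 | 6·2 = 12
gcd(1,5,6) = 1

Coefficients: [1, 5, 6]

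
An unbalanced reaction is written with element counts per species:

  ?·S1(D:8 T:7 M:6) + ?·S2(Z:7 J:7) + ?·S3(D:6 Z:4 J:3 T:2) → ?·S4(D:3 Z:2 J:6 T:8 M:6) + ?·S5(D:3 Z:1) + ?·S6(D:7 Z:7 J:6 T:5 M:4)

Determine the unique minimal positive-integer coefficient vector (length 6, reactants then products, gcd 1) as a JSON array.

Coefficients: [3, 3, 1, 1, 2, 3]

D: 3·8+3·0+1·6 = 30 | 1·3+2·3+3·7 = 30
Z: 3·0+3·7+1·4 = 25 | 1·2+2·1+3·7 = 25
J: 3·0+3·7+1·3 = 24 | 1·6+2·0+3·6 = 24
T: 3·7+3·0+1·2 = 23 | 1·8+2·0+3·5 = 23
M: 3·6+3·0+1·0 = 18 | 1·6+2·0+3·4 = 18
gcd(3,3,1,1,2,3) = 1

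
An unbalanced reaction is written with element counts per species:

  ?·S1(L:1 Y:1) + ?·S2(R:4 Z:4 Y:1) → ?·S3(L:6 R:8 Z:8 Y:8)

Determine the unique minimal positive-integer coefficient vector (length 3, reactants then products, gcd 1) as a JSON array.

Coefficients: [6, 2, 1]

L: 6·1+2·0 = 6 | 1·6 = 6
R: 6·0+2·4 = 8 | 1·8 = 8
Z: 6·0+2·4 = 8 | 1·8 = 8
Y: 6·1+2·1 = 8 | 1·8 = 8
gcd(6,2,1) = 1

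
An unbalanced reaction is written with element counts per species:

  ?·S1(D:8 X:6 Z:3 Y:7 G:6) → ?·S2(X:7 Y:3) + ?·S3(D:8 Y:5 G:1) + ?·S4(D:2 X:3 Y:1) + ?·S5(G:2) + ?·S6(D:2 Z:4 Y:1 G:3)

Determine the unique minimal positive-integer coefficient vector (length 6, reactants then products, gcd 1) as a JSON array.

Coefficients: [4, 3, 3, 1, 6, 3]

D: 4·8 = 32 | 3·0+3·8+1·2+6·0+3·2 = 32
X: 4·6 = 24 | 3·7+3·0+1·3+6·0+3·0 = 24
Z: 4·3 = 12 | 3·0+3·0+1·0+6·0+3·4 = 12
Y: 4·7 = 28 | 3·3+3·5+1·1+6·0+3·1 = 28
G: 4·6 = 24 | 3·0+3·1+1·0+6·2+3·3 = 24
gcd(4,3,3,1,6,3) = 1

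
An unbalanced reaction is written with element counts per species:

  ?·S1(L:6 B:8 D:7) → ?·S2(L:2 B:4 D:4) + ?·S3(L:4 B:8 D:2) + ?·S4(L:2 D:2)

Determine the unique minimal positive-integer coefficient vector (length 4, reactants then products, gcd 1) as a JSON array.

Coefficients: [2, 2, 1, 2]

L: 2·6 = 12 | 2·2+1·4+2·2 = 12
B: 2·8 = 16 | 2·4+1·8+2·0 = 16
D: 2·7 = 14 | 2·4+1·2+2·2 = 14
gcd(2,2,1,2) = 1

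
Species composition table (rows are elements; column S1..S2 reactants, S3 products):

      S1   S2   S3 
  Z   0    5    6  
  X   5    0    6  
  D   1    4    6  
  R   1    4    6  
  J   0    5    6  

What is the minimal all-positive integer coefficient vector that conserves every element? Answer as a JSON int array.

Coefficients: [6, 6, 5]

Z: 6·0+6·5 = 30 | 5·6 = 30
X: 6·5+6·0 = 30 | 5·6 = 30
D: 6·1+6·4 = 30 | 5·6 = 30
R: 6·1+6·4 = 30 | 5·6 = 30
J: 6·0+6·5 = 30 | 5·6 = 30
gcd(6,6,5) = 1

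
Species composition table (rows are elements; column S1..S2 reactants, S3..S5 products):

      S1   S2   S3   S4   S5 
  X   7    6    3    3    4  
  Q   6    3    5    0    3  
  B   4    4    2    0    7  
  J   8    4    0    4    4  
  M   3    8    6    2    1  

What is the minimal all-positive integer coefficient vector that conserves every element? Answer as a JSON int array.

X: 2·7+3·6 = 32 | 3·3+5·3+2·4 = 32
Q: 2·6+3·3 = 21 | 3·5+5·0+2·3 = 21
B: 2·4+3·4 = 20 | 3·2+5·0+2·7 = 20
J: 2·8+3·4 = 28 | 3·0+5·4+2·4 = 28
M: 2·3+3·8 = 30 | 3·6+5·2+2·1 = 30
gcd(2,3,3,5,2) = 1

Coefficients: [2, 3, 3, 5, 2]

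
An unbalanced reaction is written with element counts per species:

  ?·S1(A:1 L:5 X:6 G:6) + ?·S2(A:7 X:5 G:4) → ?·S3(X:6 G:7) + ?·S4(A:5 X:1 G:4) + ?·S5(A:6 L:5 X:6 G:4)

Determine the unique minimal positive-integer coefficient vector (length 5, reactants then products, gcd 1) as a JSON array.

A: 6·1+5·7 = 41 | 4·0+1·5+6·6 = 41
L: 6·5+5·0 = 30 | 4·0+1·0+6·5 = 30
X: 6·6+5·5 = 61 | 4·6+1·1+6·6 = 61
G: 6·6+5·4 = 56 | 4·7+1·4+6·4 = 56
gcd(6,5,4,1,6) = 1

Coefficients: [6, 5, 4, 1, 6]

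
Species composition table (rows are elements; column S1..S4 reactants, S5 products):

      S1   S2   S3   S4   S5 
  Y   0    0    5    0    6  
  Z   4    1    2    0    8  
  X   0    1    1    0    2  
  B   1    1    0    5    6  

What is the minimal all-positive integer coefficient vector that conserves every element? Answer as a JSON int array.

Coefficients: [6, 4, 6, 4, 5]

Y: 6·0+4·0+6·5+4·0 = 30 | 5·6 = 30
Z: 6·4+4·1+6·2+4·0 = 40 | 5·8 = 40
X: 6·0+4·1+6·1+4·0 = 10 | 5·2 = 10
B: 6·1+4·1+6·0+4·5 = 30 | 5·6 = 30
gcd(6,4,6,4,5) = 1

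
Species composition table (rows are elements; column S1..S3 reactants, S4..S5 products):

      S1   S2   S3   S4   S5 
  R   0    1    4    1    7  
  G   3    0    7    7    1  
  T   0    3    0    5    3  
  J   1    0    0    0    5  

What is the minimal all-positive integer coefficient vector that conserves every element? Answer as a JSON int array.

R: 5·0+6·1+1·4 = 10 | 3·1+1·7 = 10
G: 5·3+6·0+1·7 = 22 | 3·7+1·1 = 22
T: 5·0+6·3+1·0 = 18 | 3·5+1·3 = 18
J: 5·1+6·0+1·0 = 5 | 3·0+1·5 = 5
gcd(5,6,1,3,1) = 1

Coefficients: [5, 6, 1, 3, 1]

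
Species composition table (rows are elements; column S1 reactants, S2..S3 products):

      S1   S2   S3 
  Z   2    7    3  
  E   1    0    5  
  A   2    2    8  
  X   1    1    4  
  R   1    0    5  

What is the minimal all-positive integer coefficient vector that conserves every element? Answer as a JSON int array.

Coefficients: [5, 1, 1]

Z: 5·2 = 10 | 1·7+1·3 = 10
E: 5·1 = 5 | 1·0+1·5 = 5
A: 5·2 = 10 | 1·2+1·8 = 10
X: 5·1 = 5 | 1·1+1·4 = 5
R: 5·1 = 5 | 1·0+1·5 = 5
gcd(5,1,1) = 1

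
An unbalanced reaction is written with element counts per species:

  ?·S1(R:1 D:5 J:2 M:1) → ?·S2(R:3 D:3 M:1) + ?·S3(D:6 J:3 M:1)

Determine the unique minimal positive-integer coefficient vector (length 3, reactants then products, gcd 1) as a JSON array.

Coefficients: [3, 1, 2]

R: 3·1 = 3 | 1·3+2·0 = 3
D: 3·5 = 15 | 1·3+2·6 = 15
J: 3·2 = 6 | 1·0+2·3 = 6
M: 3·1 = 3 | 1·1+2·1 = 3
gcd(3,1,2) = 1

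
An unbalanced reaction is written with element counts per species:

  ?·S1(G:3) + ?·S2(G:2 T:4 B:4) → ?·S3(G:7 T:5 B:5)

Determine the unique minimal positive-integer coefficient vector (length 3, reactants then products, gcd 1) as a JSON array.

Coefficients: [6, 5, 4]

G: 6·3+5·2 = 28 | 4·7 = 28
T: 6·0+5·4 = 20 | 4·5 = 20
B: 6·0+5·4 = 20 | 4·5 = 20
gcd(6,5,4) = 1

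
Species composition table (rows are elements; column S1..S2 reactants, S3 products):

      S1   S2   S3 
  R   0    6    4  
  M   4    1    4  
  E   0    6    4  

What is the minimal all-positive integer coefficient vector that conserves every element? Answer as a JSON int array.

Coefficients: [5, 4, 6]

R: 5·0+4·6 = 24 | 6·4 = 24
M: 5·4+4·1 = 24 | 6·4 = 24
E: 5·0+4·6 = 24 | 6·4 = 24
gcd(5,4,6) = 1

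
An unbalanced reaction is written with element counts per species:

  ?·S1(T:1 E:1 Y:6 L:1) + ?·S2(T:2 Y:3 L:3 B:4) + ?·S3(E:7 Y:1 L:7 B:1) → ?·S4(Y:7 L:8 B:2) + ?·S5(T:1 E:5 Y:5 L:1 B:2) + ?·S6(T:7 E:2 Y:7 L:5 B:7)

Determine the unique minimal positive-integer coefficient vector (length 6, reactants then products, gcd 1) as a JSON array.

T: 5·1+6·2+2·0 = 17 | 3·0+3·1+2·7 = 17
E: 5·1+6·0+2·7 = 19 | 3·0+3·5+2·2 = 19
Y: 5·6+6·3+2·1 = 50 | 3·7+3·5+2·7 = 50
L: 5·1+6·3+2·7 = 37 | 3·8+3·1+2·5 = 37
B: 5·0+6·4+2·1 = 26 | 3·2+3·2+2·7 = 26
gcd(5,6,2,3,3,2) = 1

Coefficients: [5, 6, 2, 3, 3, 2]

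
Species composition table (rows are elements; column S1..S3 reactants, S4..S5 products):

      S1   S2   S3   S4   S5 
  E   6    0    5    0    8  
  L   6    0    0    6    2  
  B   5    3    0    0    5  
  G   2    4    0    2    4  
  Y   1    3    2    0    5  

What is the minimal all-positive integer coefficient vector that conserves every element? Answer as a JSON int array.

Coefficients: [3, 5, 6, 1, 6]

E: 3·6+5·0+6·5 = 48 | 1·0+6·8 = 48
L: 3·6+5·0+6·0 = 18 | 1·6+6·2 = 18
B: 3·5+5·3+6·0 = 30 | 1·0+6·5 = 30
G: 3·2+5·4+6·0 = 26 | 1·2+6·4 = 26
Y: 3·1+5·3+6·2 = 30 | 1·0+6·5 = 30
gcd(3,5,6,1,6) = 1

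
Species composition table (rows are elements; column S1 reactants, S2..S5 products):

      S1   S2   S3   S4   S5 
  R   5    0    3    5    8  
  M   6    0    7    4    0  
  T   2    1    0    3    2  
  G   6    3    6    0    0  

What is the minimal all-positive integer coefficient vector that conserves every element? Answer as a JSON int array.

Coefficients: [6, 4, 4, 2, 1]

R: 6·5 = 30 | 4·0+4·3+2·5+1·8 = 30
M: 6·6 = 36 | 4·0+4·7+2·4+1·0 = 36
T: 6·2 = 12 | 4·1+4·0+2·3+1·2 = 12
G: 6·6 = 36 | 4·3+4·6+2·0+1·0 = 36
gcd(6,4,4,2,1) = 1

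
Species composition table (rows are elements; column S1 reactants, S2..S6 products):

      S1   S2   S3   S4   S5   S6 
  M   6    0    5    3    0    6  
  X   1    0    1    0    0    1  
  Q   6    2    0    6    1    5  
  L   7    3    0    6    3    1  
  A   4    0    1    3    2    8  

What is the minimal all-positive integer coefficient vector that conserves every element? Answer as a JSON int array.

Coefficients: [4, 6, 3, 1, 1, 1]

M: 4·6 = 24 | 6·0+3·5+1·3+1·0+1·6 = 24
X: 4·1 = 4 | 6·0+3·1+1·0+1·0+1·1 = 4
Q: 4·6 = 24 | 6·2+3·0+1·6+1·1+1·5 = 24
L: 4·7 = 28 | 6·3+3·0+1·6+1·3+1·1 = 28
A: 4·4 = 16 | 6·0+3·1+1·3+1·2+1·8 = 16
gcd(4,6,3,1,1,1) = 1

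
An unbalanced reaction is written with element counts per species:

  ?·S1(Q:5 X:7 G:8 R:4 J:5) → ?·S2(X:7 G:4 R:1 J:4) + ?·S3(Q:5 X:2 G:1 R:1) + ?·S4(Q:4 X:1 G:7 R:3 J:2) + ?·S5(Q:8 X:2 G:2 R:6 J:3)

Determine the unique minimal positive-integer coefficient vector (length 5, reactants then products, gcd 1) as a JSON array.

Q: 5·5 = 25 | 4·0+1·5+3·4+1·8 = 25
X: 5·7 = 35 | 4·7+1·2+3·1+1·2 = 35
G: 5·8 = 40 | 4·4+1·1+3·7+1·2 = 40
R: 5·4 = 20 | 4·1+1·1+3·3+1·6 = 20
J: 5·5 = 25 | 4·4+1·0+3·2+1·3 = 25
gcd(5,4,1,3,1) = 1

Coefficients: [5, 4, 1, 3, 1]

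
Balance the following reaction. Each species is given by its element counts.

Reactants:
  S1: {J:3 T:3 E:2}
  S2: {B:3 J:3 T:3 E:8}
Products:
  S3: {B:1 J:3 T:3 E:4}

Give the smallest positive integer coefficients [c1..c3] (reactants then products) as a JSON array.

Coefficients: [2, 1, 3]

B: 2·0+1·3 = 3 | 3·1 = 3
J: 2·3+1·3 = 9 | 3·3 = 9
T: 2·3+1·3 = 9 | 3·3 = 9
E: 2·2+1·8 = 12 | 3·4 = 12
gcd(2,1,3) = 1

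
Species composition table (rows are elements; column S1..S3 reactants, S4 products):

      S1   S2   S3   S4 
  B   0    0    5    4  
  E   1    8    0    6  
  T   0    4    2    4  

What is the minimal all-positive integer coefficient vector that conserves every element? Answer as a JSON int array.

Coefficients: [6, 3, 4, 5]

B: 6·0+3·0+4·5 = 20 | 5·4 = 20
E: 6·1+3·8+4·0 = 30 | 5·6 = 30
T: 6·0+3·4+4·2 = 20 | 5·4 = 20
gcd(6,3,4,5) = 1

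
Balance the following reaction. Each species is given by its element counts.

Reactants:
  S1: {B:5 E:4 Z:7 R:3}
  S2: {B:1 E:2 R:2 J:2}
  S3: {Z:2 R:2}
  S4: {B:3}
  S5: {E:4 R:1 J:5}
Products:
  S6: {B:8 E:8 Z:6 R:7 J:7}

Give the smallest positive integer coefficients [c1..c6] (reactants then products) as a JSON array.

B: 2·5+4·1+5·0+6·3+4·0 = 32 | 4·8 = 32
E: 2·4+4·2+5·0+6·0+4·4 = 32 | 4·8 = 32
Z: 2·7+4·0+5·2+6·0+4·0 = 24 | 4·6 = 24
R: 2·3+4·2+5·2+6·0+4·1 = 28 | 4·7 = 28
J: 2·0+4·2+5·0+6·0+4·5 = 28 | 4·7 = 28
gcd(2,4,5,6,4,4) = 1

Coefficients: [2, 4, 5, 6, 4, 4]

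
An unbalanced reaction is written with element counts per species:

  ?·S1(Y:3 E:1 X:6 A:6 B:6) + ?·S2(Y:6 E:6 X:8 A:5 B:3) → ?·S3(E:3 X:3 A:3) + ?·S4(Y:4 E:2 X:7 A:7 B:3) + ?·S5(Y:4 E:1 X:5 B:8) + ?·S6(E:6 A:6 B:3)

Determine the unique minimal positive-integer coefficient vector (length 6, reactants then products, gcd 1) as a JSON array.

Coefficients: [6, 3, 1, 6, 3, 1]

Y: 6·3+3·6 = 36 | 1·0+6·4+3·4+1·0 = 36
E: 6·1+3·6 = 24 | 1·3+6·2+3·1+1·6 = 24
X: 6·6+3·8 = 60 | 1·3+6·7+3·5+1·0 = 60
A: 6·6+3·5 = 51 | 1·3+6·7+3·0+1·6 = 51
B: 6·6+3·3 = 45 | 1·0+6·3+3·8+1·3 = 45
gcd(6,3,1,6,3,1) = 1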